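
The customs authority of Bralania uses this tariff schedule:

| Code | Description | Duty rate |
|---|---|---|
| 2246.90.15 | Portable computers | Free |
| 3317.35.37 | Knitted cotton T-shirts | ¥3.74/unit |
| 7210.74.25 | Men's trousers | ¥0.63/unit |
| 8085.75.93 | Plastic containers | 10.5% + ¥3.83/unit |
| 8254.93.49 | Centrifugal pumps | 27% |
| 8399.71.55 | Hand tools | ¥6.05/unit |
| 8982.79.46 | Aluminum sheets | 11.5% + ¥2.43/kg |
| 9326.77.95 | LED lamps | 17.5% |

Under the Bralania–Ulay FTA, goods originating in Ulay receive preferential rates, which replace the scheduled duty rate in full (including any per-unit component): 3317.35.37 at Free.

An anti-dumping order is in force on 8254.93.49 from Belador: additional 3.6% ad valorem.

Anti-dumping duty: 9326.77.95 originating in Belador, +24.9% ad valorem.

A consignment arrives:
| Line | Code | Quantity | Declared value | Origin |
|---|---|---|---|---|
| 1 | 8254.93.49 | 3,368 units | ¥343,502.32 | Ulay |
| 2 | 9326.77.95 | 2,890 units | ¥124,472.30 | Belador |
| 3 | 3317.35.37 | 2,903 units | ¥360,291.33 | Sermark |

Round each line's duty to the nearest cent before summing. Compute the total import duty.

Line 1 (8254.93.49, Ulay, 3,368 units, ¥343,502.32):
Base rate for 8254.93.49 is 27%.
Origin Ulay is the FTA partner but 8254.93.49 is not on the preference list; base rate stands.
The additional-duty order on 8254.93.49 targets Belador, not Ulay; it does not apply.
Duty = ¥343,502.32 × 27% = ¥92,745.63.
Line 2 (9326.77.95, Belador, 2,890 units, ¥124,472.30):
Base rate for 9326.77.95 is 17.5%.
Additional duty on 9326.77.95 from Belador: +24.9%. Applied ad valorem rate: 17.5% + 24.9% = 42.4%.
Duty = ¥124,472.30 × 42.4% = ¥52,776.26.
Line 3 (3317.35.37, Sermark, 2,903 units, ¥360,291.33):
Base rate for 3317.35.37 is ¥3.74/unit.
3317.35.37 has an FTA preferential rate, but origin Sermark is not Ulay; base rate stands.
Duty = 2,903 × ¥3.74 = ¥10,857.22.
Total = ¥92,745.63 + ¥52,776.26 + ¥10,857.22 = ¥156,379.11.

¥156,379.11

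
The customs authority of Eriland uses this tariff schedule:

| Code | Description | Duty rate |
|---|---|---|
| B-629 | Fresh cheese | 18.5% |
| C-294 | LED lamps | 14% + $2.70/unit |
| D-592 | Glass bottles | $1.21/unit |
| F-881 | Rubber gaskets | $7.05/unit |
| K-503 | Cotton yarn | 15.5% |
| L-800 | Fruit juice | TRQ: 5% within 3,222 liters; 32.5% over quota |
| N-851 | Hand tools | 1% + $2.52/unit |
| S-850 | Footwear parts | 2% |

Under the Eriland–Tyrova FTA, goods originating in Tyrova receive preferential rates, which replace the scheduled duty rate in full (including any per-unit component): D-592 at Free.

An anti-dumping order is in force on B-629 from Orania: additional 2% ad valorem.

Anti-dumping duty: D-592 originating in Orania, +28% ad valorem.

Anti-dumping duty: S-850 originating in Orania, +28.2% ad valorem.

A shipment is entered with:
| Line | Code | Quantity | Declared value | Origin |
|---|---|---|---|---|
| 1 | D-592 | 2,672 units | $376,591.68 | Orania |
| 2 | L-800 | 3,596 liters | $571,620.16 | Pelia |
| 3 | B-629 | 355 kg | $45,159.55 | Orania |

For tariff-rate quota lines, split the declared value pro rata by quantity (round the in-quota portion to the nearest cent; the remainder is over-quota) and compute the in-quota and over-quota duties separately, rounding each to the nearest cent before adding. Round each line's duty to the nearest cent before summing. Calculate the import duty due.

$162,866.55

Line 1 (D-592, Orania, 2,672 units, $376,591.68):
Base rate for D-592 is $1.21/unit.
D-592 has an FTA preferential rate, but origin Orania is not Tyrova; base rate stands.
Additional duty on D-592 from Orania: +28% ad valorem. Applied ad valorem rate = 28%.
Duty = $376,591.68 × 28% + 2,672 × $1.21 = $108,678.79.
Line 2 (L-800, Pelia, 3,596 liters, $571,620.16):
Code L-800 is under a tariff-rate quota (threshold 3,222 liters). In-quota: 3,222 liters at 5%; over-quota: 374 liters at 32.5%.
Pro-rata value split: in-quota = $571,620.16 × 3,222/3,596 = $512,169.12; over-quota = $571,620.16 − $512,169.12 = $59,451.04.
In-quota duty = $512,169.12 × 5% = $25,608.46. Over-quota duty = $59,451.04 × 32.5% = $19,321.59.
Line duty = $25,608.46 + $19,321.59 = $44,930.05.
Line 3 (B-629, Orania, 355 kg, $45,159.55):
Base rate for B-629 is 18.5%.
Additional duty on B-629 from Orania: +2%. Applied ad valorem rate: 18.5% + 2% = 20.5%.
Duty = $45,159.55 × 20.5% = $9,257.71.
Total = $108,678.79 + $44,930.05 + $9,257.71 = $162,866.55.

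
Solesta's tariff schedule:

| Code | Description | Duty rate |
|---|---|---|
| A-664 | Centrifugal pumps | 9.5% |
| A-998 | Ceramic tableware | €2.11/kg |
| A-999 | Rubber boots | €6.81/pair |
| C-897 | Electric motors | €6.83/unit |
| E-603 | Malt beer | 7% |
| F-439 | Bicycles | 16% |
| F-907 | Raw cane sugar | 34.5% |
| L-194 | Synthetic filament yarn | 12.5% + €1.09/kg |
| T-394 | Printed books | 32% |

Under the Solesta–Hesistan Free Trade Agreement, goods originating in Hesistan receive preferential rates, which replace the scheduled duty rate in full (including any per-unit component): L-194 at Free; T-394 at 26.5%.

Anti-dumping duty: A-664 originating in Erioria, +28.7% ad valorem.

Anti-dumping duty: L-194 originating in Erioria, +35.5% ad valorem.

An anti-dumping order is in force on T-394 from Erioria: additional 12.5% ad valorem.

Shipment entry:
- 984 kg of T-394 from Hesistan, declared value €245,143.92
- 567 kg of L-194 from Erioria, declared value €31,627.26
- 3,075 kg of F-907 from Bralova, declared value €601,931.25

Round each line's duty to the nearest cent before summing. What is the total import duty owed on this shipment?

€288,428.53

Line 1 (T-394, Hesistan, 984 kg, €245,143.92):
Base rate for T-394 is 32%.
Origin Hesistan qualifies under the Solesta–Hesistan agreement and T-394 is covered: preferential rate 26.5% applies instead.
The additional-duty order on T-394 targets Erioria, not Hesistan; it does not apply.
Duty = €245,143.92 × 26.5% = €64,963.14.
Line 2 (L-194, Erioria, 567 kg, €31,627.26):
Base rate for L-194 is 12.5% + €1.09/kg.
L-194 has an FTA preferential rate, but origin Erioria is not Hesistan; base rate stands.
Additional duty on L-194 from Erioria: +35.5%. Applied ad valorem rate: 12.5% + 35.5% = 48%.
Duty = €31,627.26 × 48% + 567 × €1.09 = €15,799.11.
Line 3 (F-907, Bralova, 3,075 kg, €601,931.25):
Base rate for F-907 is 34.5%.
Duty = €601,931.25 × 34.5% = €207,666.28.
Total = €64,963.14 + €15,799.11 + €207,666.28 = €288,428.53.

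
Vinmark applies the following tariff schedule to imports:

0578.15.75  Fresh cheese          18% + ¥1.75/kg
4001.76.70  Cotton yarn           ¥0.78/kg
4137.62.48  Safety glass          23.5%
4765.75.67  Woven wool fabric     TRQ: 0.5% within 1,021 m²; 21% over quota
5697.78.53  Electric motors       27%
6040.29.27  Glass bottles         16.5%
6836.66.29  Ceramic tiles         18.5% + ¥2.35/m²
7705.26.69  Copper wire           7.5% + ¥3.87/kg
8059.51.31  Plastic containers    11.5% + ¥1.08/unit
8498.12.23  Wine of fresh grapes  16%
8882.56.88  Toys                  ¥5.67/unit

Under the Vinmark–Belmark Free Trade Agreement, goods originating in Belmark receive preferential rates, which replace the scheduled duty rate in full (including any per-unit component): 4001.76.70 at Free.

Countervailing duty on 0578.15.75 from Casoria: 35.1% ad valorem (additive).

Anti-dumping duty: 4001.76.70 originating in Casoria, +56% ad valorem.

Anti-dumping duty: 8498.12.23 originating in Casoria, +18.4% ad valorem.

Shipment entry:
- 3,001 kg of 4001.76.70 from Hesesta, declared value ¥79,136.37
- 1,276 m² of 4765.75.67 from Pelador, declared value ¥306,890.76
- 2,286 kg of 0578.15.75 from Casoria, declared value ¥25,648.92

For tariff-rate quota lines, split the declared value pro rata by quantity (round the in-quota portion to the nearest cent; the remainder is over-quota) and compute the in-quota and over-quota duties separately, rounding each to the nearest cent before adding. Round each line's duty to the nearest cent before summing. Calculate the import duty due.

¥34,067.97

Line 1 (4001.76.70, Hesesta, 3,001 kg, ¥79,136.37):
Base rate for 4001.76.70 is ¥0.78/kg.
4001.76.70 has an FTA preferential rate, but origin Hesesta is not Belmark; base rate stands.
The additional-duty order on 4001.76.70 targets Casoria, not Hesesta; it does not apply.
Duty = 3,001 × ¥0.78 = ¥2,340.78.
Line 2 (4765.75.67, Pelador, 1,276 m², ¥306,890.76):
Code 4765.75.67 is under a tariff-rate quota (threshold 1,021 m²). In-quota: 1,021 m² at 0.5%; over-quota: 255 m² at 21%.
Pro-rata value split: in-quota = ¥306,890.76 × 1,021/1,276 = ¥245,560.71; over-quota = ¥306,890.76 − ¥245,560.71 = ¥61,330.05.
In-quota duty = ¥245,560.71 × 0.5% = ¥1,227.80. Over-quota duty = ¥61,330.05 × 21% = ¥12,879.31.
Line duty = ¥1,227.80 + ¥12,879.31 = ¥14,107.11.
Line 3 (0578.15.75, Casoria, 2,286 kg, ¥25,648.92):
Base rate for 0578.15.75 is 18% + ¥1.75/kg.
Additional duty on 0578.15.75 from Casoria: +35.1%. Applied ad valorem rate: 18% + 35.1% = 53.1%.
Duty = ¥25,648.92 × 53.1% + 2,286 × ¥1.75 = ¥17,620.08.
Total = ¥2,340.78 + ¥14,107.11 + ¥17,620.08 = ¥34,067.97.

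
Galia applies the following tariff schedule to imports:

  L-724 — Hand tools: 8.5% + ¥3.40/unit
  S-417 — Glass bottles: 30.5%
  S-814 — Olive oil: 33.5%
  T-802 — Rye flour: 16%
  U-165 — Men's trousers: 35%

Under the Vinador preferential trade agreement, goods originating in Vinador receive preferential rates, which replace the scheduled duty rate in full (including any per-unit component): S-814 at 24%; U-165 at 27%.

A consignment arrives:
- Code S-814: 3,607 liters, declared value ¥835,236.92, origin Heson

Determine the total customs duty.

¥279,804.37

Line 1 (S-814, Heson, 3,607 liters, ¥835,236.92):
Base rate for S-814 is 33.5%.
S-814 has an FTA preferential rate, but origin Heson is not Vinador; base rate stands.
Duty = ¥835,236.92 × 33.5% = ¥279,804.37.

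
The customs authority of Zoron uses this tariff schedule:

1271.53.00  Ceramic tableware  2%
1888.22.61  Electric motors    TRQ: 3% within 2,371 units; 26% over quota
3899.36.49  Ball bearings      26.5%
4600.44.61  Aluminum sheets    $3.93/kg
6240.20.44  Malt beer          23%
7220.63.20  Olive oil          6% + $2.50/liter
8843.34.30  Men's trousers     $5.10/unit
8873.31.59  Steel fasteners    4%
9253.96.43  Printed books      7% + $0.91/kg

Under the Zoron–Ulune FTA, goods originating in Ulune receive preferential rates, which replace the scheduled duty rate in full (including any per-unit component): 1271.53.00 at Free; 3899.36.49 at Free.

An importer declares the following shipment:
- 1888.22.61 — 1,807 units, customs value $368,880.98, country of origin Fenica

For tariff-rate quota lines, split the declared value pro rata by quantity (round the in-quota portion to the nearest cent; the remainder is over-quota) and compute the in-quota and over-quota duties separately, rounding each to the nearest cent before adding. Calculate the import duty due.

Line 1 (1888.22.61, Fenica, 1,807 units, $368,880.98):
Code 1888.22.61 is under a tariff-rate quota (threshold 2,371 units). Quantity 1,807 units is within the quota, so the in-quota rate 3% applies to the full value.
Duty = $368,880.98 × 3% = $11,066.43.

$11,066.43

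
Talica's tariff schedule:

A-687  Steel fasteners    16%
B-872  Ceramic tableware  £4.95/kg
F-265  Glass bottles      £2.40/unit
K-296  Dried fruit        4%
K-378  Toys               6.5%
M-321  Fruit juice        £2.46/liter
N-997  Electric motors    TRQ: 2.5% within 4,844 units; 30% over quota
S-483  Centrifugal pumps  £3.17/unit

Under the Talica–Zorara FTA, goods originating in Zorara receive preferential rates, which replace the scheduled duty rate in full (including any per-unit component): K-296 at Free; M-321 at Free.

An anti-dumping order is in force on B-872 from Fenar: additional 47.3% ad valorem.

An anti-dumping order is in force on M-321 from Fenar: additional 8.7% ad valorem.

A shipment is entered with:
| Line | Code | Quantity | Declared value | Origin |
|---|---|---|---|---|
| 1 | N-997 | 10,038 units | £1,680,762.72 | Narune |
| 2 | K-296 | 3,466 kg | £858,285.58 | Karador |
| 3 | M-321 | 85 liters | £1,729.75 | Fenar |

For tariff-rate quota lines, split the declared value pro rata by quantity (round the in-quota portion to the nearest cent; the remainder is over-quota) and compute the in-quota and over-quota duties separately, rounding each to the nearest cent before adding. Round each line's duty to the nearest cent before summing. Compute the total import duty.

Line 1 (N-997, Narune, 10,038 units, £1,680,762.72):
Code N-997 is under a tariff-rate quota (threshold 4,844 units). In-quota: 4,844 units at 2.5%; over-quota: 5,194 units at 30%.
Pro-rata value split: in-quota = £1,680,762.72 × 4,844/10,038 = £811,079.36; over-quota = £1,680,762.72 − £811,079.36 = £869,683.36.
In-quota duty = £811,079.36 × 2.5% = £20,276.98. Over-quota duty = £869,683.36 × 30% = £260,905.01.
Line duty = £20,276.98 + £260,905.01 = £281,181.99.
Line 2 (K-296, Karador, 3,466 kg, £858,285.58):
Base rate for K-296 is 4%.
K-296 has an FTA preferential rate, but origin Karador is not Zorara; base rate stands.
Duty = £858,285.58 × 4% = £34,331.42.
Line 3 (M-321, Fenar, 85 liters, £1,729.75):
Base rate for M-321 is £2.46/liter.
M-321 has an FTA preferential rate, but origin Fenar is not Zorara; base rate stands.
Additional duty on M-321 from Fenar: +8.7% ad valorem. Applied ad valorem rate = 8.7%.
Duty = £1,729.75 × 8.7% + 85 × £2.46 = £359.59.
Total = £281,181.99 + £34,331.42 + £359.59 = £315,873.00.

£315,873.00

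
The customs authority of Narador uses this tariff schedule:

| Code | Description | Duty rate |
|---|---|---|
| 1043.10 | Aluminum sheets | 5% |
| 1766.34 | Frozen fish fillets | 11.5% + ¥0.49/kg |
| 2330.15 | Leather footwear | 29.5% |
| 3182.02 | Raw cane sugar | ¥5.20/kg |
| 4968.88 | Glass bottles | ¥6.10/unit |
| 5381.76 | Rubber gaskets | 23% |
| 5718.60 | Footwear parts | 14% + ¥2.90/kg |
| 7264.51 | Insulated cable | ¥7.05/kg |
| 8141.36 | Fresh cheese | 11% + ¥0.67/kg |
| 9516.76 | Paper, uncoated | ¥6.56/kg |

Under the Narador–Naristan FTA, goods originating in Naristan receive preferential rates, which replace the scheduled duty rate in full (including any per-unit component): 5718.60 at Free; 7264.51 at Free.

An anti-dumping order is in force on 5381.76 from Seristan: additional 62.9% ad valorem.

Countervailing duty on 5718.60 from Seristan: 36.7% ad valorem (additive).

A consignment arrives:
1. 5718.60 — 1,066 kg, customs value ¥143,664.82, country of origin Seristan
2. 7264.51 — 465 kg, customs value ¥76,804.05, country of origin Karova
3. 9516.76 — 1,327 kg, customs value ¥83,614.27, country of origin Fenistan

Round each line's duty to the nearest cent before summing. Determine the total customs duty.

Line 1 (5718.60, Seristan, 1,066 kg, ¥143,664.82):
Base rate for 5718.60 is 14% + ¥2.90/kg.
5718.60 has an FTA preferential rate, but origin Seristan is not Naristan; base rate stands.
Additional duty on 5718.60 from Seristan: +36.7%. Applied ad valorem rate: 14% + 36.7% = 50.7%.
Duty = ¥143,664.82 × 50.7% + 1,066 × ¥2.90 = ¥75,929.46.
Line 2 (7264.51, Karova, 465 kg, ¥76,804.05):
Base rate for 7264.51 is ¥7.05/kg.
7264.51 has an FTA preferential rate, but origin Karova is not Naristan; base rate stands.
Duty = 465 × ¥7.05 = ¥3,278.25.
Line 3 (9516.76, Fenistan, 1,327 kg, ¥83,614.27):
Base rate for 9516.76 is ¥6.56/kg.
Duty = 1,327 × ¥6.56 = ¥8,705.12.
Total = ¥75,929.46 + ¥3,278.25 + ¥8,705.12 = ¥87,912.83.

¥87,912.83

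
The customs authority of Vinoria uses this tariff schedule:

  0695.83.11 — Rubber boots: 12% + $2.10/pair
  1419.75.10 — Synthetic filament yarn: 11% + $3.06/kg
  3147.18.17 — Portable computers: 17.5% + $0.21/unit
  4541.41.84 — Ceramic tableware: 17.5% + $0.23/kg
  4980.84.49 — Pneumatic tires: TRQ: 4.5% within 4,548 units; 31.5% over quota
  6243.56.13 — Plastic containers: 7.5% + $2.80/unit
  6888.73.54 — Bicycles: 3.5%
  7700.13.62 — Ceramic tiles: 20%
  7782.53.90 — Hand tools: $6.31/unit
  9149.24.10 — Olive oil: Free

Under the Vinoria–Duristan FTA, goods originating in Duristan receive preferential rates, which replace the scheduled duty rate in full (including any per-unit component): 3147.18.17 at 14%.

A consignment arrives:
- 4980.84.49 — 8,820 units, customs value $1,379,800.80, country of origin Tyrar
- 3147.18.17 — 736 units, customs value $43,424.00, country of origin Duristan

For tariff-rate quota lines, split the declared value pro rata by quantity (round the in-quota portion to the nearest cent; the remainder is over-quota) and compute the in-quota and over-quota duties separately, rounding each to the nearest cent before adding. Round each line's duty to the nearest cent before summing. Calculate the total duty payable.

Line 1 (4980.84.49, Tyrar, 8,820 units, $1,379,800.80):
Code 4980.84.49 is under a tariff-rate quota (threshold 4,548 units). In-quota: 4,548 units at 4.5%; over-quota: 4,272 units at 31.5%.
Pro-rata value split: in-quota = $1,379,800.80 × 4,548/8,820 = $711,489.12; over-quota = $1,379,800.80 − $711,489.12 = $668,311.68.
In-quota duty = $711,489.12 × 4.5% = $32,017.01. Over-quota duty = $668,311.68 × 31.5% = $210,518.18.
Line duty = $32,017.01 + $210,518.18 = $242,535.19.
Line 2 (3147.18.17, Duristan, 736 units, $43,424.00):
Base rate for 3147.18.17 is 17.5% + $0.21/unit.
Origin Duristan qualifies under the Vinoria–Duristan agreement and 3147.18.17 is covered: preferential rate 14% applies instead.
Duty = $43,424.00 × 14% = $6,079.36.
Total = $242,535.19 + $6,079.36 = $248,614.55.

$248,614.55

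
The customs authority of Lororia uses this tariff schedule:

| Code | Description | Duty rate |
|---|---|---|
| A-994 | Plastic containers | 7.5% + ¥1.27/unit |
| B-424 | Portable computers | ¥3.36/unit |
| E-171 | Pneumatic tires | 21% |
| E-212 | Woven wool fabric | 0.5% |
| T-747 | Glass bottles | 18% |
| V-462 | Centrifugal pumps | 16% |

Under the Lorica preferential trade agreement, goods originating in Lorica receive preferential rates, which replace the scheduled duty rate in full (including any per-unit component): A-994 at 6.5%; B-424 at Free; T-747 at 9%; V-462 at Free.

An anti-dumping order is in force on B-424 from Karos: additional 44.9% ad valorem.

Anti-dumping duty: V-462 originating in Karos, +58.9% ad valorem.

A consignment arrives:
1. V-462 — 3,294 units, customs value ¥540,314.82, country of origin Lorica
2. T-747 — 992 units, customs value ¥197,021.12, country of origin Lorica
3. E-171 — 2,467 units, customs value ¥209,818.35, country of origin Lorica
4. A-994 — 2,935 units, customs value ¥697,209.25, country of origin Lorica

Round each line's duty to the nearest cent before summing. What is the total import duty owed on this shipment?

Line 1 (V-462, Lorica, 3,294 units, ¥540,314.82):
Base rate for V-462 is 16%.
Origin Lorica qualifies under the Lororia–Lorica agreement and V-462 is covered: preferential rate Free applies instead.
The additional-duty order on V-462 targets Karos, not Lorica; it does not apply.
Duty = ¥540,314.82 × 0% = ¥0.00.
Line 2 (T-747, Lorica, 992 units, ¥197,021.12):
Base rate for T-747 is 18%.
Origin Lorica qualifies under the Lororia–Lorica agreement and T-747 is covered: preferential rate 9% applies instead.
Duty = ¥197,021.12 × 9% = ¥17,731.90.
Line 3 (E-171, Lorica, 2,467 units, ¥209,818.35):
Base rate for E-171 is 21%.
Origin Lorica is the FTA partner but E-171 is not on the preference list; base rate stands.
Duty = ¥209,818.35 × 21% = ¥44,061.85.
Line 4 (A-994, Lorica, 2,935 units, ¥697,209.25):
Base rate for A-994 is 7.5% + ¥1.27/unit.
Origin Lorica qualifies under the Lororia–Lorica agreement and A-994 is covered: preferential rate 6.5% applies instead.
Duty = ¥697,209.25 × 6.5% = ¥45,318.60.
Total = ¥0.00 + ¥17,731.90 + ¥44,061.85 + ¥45,318.60 = ¥107,112.35.

¥107,112.35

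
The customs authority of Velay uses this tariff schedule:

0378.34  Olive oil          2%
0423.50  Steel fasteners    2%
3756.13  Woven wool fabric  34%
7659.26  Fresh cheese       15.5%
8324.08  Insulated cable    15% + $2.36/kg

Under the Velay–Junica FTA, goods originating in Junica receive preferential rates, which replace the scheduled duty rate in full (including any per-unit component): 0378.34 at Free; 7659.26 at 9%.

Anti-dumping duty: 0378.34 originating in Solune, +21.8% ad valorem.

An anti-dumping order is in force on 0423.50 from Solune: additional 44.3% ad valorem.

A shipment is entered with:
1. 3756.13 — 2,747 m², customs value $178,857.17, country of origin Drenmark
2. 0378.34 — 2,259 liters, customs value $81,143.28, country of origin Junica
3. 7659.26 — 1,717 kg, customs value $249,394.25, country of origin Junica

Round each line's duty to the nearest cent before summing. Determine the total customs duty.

Line 1 (3756.13, Drenmark, 2,747 m², $178,857.17):
Base rate for 3756.13 is 34%.
Duty = $178,857.17 × 34% = $60,811.44.
Line 2 (0378.34, Junica, 2,259 liters, $81,143.28):
Base rate for 0378.34 is 2%.
Origin Junica qualifies under the Velay–Junica agreement and 0378.34 is covered: preferential rate Free applies instead.
The additional-duty order on 0378.34 targets Solune, not Junica; it does not apply.
Duty = $81,143.28 × 0% = $0.00.
Line 3 (7659.26, Junica, 1,717 kg, $249,394.25):
Base rate for 7659.26 is 15.5%.
Origin Junica qualifies under the Velay–Junica agreement and 7659.26 is covered: preferential rate 9% applies instead.
Duty = $249,394.25 × 9% = $22,445.48.
Total = $60,811.44 + $0.00 + $22,445.48 = $83,256.92.

$83,256.92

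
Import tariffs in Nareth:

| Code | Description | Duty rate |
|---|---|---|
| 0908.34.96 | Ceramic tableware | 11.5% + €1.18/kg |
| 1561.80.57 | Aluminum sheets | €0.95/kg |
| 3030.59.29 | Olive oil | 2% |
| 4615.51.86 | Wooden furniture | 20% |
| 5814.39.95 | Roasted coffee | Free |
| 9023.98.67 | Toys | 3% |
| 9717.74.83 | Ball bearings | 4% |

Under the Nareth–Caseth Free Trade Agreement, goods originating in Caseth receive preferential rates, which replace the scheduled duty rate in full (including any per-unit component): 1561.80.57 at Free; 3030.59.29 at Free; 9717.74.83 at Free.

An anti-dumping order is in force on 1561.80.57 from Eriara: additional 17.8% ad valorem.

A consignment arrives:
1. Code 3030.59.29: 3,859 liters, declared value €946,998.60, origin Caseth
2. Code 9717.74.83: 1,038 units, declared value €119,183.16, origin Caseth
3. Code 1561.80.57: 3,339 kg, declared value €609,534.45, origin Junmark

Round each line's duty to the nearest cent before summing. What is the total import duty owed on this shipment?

€3,172.05

Line 1 (3030.59.29, Caseth, 3,859 liters, €946,998.60):
Base rate for 3030.59.29 is 2%.
Origin Caseth qualifies under the Nareth–Caseth agreement and 3030.59.29 is covered: preferential rate Free applies instead.
Duty = €946,998.60 × 0% = €0.00.
Line 2 (9717.74.83, Caseth, 1,038 units, €119,183.16):
Base rate for 9717.74.83 is 4%.
Origin Caseth qualifies under the Nareth–Caseth agreement and 9717.74.83 is covered: preferential rate Free applies instead.
Duty = €119,183.16 × 0% = €0.00.
Line 3 (1561.80.57, Junmark, 3,339 kg, €609,534.45):
Base rate for 1561.80.57 is €0.95/kg.
1561.80.57 has an FTA preferential rate, but origin Junmark is not Caseth; base rate stands.
The additional-duty order on 1561.80.57 targets Eriara, not Junmark; it does not apply.
Duty = 3,339 × €0.95 = €3,172.05.
Total = €0.00 + €0.00 + €3,172.05 = €3,172.05.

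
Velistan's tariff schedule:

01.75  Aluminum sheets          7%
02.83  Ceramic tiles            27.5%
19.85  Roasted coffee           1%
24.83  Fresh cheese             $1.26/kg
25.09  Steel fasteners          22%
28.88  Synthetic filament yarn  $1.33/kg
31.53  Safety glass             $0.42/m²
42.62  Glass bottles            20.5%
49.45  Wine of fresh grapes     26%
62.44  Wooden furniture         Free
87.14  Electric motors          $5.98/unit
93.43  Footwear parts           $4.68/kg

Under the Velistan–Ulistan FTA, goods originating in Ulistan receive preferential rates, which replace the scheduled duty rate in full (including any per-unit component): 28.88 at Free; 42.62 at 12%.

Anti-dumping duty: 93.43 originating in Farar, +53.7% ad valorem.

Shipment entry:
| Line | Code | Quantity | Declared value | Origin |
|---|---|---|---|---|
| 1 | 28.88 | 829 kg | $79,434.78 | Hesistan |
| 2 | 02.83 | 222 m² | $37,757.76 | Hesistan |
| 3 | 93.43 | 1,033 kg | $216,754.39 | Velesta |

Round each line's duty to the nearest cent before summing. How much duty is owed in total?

Line 1 (28.88, Hesistan, 829 kg, $79,434.78):
Base rate for 28.88 is $1.33/kg.
28.88 has an FTA preferential rate, but origin Hesistan is not Ulistan; base rate stands.
Duty = 829 × $1.33 = $1,102.57.
Line 2 (02.83, Hesistan, 222 m², $37,757.76):
Base rate for 02.83 is 27.5%.
Duty = $37,757.76 × 27.5% = $10,383.38.
Line 3 (93.43, Velesta, 1,033 kg, $216,754.39):
Base rate for 93.43 is $4.68/kg.
The additional-duty order on 93.43 targets Farar, not Velesta; it does not apply.
Duty = 1,033 × $4.68 = $4,834.44.
Total = $1,102.57 + $10,383.38 + $4,834.44 = $16,320.39.

$16,320.39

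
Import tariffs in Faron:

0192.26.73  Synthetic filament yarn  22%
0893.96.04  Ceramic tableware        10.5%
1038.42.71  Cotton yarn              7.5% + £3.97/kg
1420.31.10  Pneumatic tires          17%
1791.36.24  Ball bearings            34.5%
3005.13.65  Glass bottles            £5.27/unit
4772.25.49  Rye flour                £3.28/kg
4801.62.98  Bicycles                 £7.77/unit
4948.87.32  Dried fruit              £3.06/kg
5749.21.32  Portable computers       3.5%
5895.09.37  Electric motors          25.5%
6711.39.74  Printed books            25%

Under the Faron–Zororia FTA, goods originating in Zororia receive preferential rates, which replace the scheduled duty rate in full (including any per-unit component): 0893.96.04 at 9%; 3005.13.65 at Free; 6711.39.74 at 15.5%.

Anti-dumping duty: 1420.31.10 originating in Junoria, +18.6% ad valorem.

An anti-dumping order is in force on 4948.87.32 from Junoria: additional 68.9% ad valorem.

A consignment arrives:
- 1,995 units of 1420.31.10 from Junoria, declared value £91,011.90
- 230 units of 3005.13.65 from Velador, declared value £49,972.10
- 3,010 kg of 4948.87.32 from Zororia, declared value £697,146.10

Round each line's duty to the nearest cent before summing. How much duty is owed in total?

£42,822.94

Line 1 (1420.31.10, Junoria, 1,995 units, £91,011.90):
Base rate for 1420.31.10 is 17%.
Additional duty on 1420.31.10 from Junoria: +18.6%. Applied ad valorem rate: 17% + 18.6% = 35.6%.
Duty = £91,011.90 × 35.6% = £32,400.24.
Line 2 (3005.13.65, Velador, 230 units, £49,972.10):
Base rate for 3005.13.65 is £5.27/unit.
3005.13.65 has an FTA preferential rate, but origin Velador is not Zororia; base rate stands.
Duty = 230 × £5.27 = £1,212.10.
Line 3 (4948.87.32, Zororia, 3,010 kg, £697,146.10):
Base rate for 4948.87.32 is £3.06/kg.
Origin Zororia is the FTA partner but 4948.87.32 is not on the preference list; base rate stands.
The additional-duty order on 4948.87.32 targets Junoria, not Zororia; it does not apply.
Duty = 3,010 × £3.06 = £9,210.60.
Total = £32,400.24 + £1,212.10 + £9,210.60 = £42,822.94.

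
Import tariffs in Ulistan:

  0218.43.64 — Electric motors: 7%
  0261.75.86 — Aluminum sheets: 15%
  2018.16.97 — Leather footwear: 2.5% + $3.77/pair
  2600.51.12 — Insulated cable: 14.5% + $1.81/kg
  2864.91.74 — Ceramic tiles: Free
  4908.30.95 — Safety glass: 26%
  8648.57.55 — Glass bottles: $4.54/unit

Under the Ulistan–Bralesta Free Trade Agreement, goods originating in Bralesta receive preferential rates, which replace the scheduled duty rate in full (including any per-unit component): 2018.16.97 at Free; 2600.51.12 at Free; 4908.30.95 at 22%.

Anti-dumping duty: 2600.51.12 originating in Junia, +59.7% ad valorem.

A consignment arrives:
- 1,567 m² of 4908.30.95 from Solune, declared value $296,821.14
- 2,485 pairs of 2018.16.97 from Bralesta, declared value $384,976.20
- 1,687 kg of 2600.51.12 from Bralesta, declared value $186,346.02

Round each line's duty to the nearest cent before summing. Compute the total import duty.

$77,173.50

Line 1 (4908.30.95, Solune, 1,567 m², $296,821.14):
Base rate for 4908.30.95 is 26%.
4908.30.95 has an FTA preferential rate, but origin Solune is not Bralesta; base rate stands.
Duty = $296,821.14 × 26% = $77,173.50.
Line 2 (2018.16.97, Bralesta, 2,485 pairs, $384,976.20):
Base rate for 2018.16.97 is 2.5% + $3.77/pair.
Origin Bralesta qualifies under the Ulistan–Bralesta agreement and 2018.16.97 is covered: preferential rate Free applies instead.
Duty = $384,976.20 × 0% = $0.00.
Line 3 (2600.51.12, Bralesta, 1,687 kg, $186,346.02):
Base rate for 2600.51.12 is 14.5% + $1.81/kg.
Origin Bralesta qualifies under the Ulistan–Bralesta agreement and 2600.51.12 is covered: preferential rate Free applies instead.
The additional-duty order on 2600.51.12 targets Junia, not Bralesta; it does not apply.
Duty = $186,346.02 × 0% = $0.00.
Total = $77,173.50 + $0.00 + $0.00 = $77,173.50.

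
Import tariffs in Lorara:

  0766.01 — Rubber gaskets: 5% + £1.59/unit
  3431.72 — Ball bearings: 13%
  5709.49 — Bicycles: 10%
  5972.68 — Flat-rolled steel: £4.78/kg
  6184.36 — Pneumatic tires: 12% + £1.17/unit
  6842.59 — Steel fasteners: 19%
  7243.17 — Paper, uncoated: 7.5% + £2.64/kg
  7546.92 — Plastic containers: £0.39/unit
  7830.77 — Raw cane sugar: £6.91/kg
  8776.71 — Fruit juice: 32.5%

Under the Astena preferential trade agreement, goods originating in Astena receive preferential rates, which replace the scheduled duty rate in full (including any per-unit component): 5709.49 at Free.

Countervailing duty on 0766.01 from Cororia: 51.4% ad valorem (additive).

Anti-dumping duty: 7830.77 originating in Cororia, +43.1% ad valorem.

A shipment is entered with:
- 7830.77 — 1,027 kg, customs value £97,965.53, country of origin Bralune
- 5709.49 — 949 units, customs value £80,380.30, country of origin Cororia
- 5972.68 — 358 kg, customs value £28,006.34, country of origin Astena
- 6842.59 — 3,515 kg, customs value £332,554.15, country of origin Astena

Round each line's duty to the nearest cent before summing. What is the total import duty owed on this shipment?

Line 1 (7830.77, Bralune, 1,027 kg, £97,965.53):
Base rate for 7830.77 is £6.91/kg.
The additional-duty order on 7830.77 targets Cororia, not Bralune; it does not apply.
Duty = 1,027 × £6.91 = £7,096.57.
Line 2 (5709.49, Cororia, 949 units, £80,380.30):
Base rate for 5709.49 is 10%.
5709.49 has an FTA preferential rate, but origin Cororia is not Astena; base rate stands.
Duty = £80,380.30 × 10% = £8,038.03.
Line 3 (5972.68, Astena, 358 kg, £28,006.34):
Base rate for 5972.68 is £4.78/kg.
Origin Astena is the FTA partner but 5972.68 is not on the preference list; base rate stands.
Duty = 358 × £4.78 = £1,711.24.
Line 4 (6842.59, Astena, 3,515 kg, £332,554.15):
Base rate for 6842.59 is 19%.
Origin Astena is the FTA partner but 6842.59 is not on the preference list; base rate stands.
Duty = £332,554.15 × 19% = £63,185.29.
Total = £7,096.57 + £8,038.03 + £1,711.24 + £63,185.29 = £80,031.13.

£80,031.13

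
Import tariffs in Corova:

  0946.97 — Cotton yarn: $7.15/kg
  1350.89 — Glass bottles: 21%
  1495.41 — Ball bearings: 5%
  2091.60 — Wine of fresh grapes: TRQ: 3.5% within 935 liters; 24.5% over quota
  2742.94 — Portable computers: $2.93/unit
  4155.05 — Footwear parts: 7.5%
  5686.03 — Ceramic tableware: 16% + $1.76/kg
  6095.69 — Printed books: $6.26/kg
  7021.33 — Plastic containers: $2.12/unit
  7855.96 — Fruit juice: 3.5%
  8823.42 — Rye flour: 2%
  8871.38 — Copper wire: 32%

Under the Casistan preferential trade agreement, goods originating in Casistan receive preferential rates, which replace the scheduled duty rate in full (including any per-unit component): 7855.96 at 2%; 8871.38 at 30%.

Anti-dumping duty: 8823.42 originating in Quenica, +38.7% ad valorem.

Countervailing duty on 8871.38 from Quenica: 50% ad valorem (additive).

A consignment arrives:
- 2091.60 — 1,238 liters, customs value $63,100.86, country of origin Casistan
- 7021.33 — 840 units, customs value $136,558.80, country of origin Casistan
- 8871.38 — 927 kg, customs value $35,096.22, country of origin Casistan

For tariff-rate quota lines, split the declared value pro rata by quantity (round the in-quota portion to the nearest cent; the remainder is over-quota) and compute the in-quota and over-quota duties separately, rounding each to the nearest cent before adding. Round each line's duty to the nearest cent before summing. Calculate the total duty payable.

$17,761.42

Line 1 (2091.60, Casistan, 1,238 liters, $63,100.86):
Code 2091.60 is under a tariff-rate quota (threshold 935 liters). In-quota: 935 liters at 3.5%; over-quota: 303 liters at 24.5%.
Pro-rata value split: in-quota = $63,100.86 × 935/1,238 = $47,656.95; over-quota = $63,100.86 − $47,656.95 = $15,443.91.
In-quota duty = $47,656.95 × 3.5% = $1,667.99. Over-quota duty = $15,443.91 × 24.5% = $3,783.76.
Line duty = $1,667.99 + $3,783.76 = $5,451.75.
Line 2 (7021.33, Casistan, 840 units, $136,558.80):
Base rate for 7021.33 is $2.12/unit.
Origin Casistan is the FTA partner but 7021.33 is not on the preference list; base rate stands.
Duty = 840 × $2.12 = $1,780.80.
Line 3 (8871.38, Casistan, 927 kg, $35,096.22):
Base rate for 8871.38 is 32%.
Origin Casistan qualifies under the Corova–Casistan agreement and 8871.38 is covered: preferential rate 30% applies instead.
The additional-duty order on 8871.38 targets Quenica, not Casistan; it does not apply.
Duty = $35,096.22 × 30% = $10,528.87.
Total = $5,451.75 + $1,780.80 + $10,528.87 = $17,761.42.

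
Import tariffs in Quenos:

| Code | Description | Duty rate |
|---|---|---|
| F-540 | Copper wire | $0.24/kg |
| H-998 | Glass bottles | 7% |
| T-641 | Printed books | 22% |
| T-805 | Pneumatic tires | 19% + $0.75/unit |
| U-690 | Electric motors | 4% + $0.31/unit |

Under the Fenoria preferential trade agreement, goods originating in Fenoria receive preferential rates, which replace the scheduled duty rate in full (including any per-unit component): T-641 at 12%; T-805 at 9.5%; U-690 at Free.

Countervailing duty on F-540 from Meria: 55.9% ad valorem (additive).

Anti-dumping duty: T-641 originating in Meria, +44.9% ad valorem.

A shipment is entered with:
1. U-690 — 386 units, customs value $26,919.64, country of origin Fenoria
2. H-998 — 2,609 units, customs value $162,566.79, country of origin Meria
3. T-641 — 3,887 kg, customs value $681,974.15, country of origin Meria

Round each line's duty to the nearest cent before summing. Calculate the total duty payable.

$467,620.39

Line 1 (U-690, Fenoria, 386 units, $26,919.64):
Base rate for U-690 is 4% + $0.31/unit.
Origin Fenoria qualifies under the Quenos–Fenoria agreement and U-690 is covered: preferential rate Free applies instead.
Duty = $26,919.64 × 0% = $0.00.
Line 2 (H-998, Meria, 2,609 units, $162,566.79):
Base rate for H-998 is 7%.
Duty = $162,566.79 × 7% = $11,379.68.
Line 3 (T-641, Meria, 3,887 kg, $681,974.15):
Base rate for T-641 is 22%.
T-641 has an FTA preferential rate, but origin Meria is not Fenoria; base rate stands.
Additional duty on T-641 from Meria: +44.9%. Applied ad valorem rate: 22% + 44.9% = 66.9%.
Duty = $681,974.15 × 66.9% = $456,240.71.
Total = $0.00 + $11,379.68 + $456,240.71 = $467,620.39.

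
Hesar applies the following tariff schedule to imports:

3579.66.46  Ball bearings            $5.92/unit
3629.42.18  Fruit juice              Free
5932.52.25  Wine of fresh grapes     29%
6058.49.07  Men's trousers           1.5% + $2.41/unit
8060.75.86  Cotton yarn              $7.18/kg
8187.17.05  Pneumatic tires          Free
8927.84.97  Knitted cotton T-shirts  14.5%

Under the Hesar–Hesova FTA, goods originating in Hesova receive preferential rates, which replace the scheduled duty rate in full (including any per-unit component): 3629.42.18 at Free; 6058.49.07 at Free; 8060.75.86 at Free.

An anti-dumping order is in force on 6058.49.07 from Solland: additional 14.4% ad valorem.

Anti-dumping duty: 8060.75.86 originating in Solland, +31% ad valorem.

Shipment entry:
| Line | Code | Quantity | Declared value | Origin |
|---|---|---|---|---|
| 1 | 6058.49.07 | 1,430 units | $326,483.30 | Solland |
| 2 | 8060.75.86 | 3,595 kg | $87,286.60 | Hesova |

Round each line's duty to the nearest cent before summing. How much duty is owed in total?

$55,357.14

Line 1 (6058.49.07, Solland, 1,430 units, $326,483.30):
Base rate for 6058.49.07 is 1.5% + $2.41/unit.
6058.49.07 has an FTA preferential rate, but origin Solland is not Hesova; base rate stands.
Additional duty on 6058.49.07 from Solland: +14.4%. Applied ad valorem rate: 1.5% + 14.4% = 15.9%.
Duty = $326,483.30 × 15.9% + 1,430 × $2.41 = $55,357.14.
Line 2 (8060.75.86, Hesova, 3,595 kg, $87,286.60):
Base rate for 8060.75.86 is $7.18/kg.
Origin Hesova qualifies under the Hesar–Hesova agreement and 8060.75.86 is covered: preferential rate Free applies instead.
The additional-duty order on 8060.75.86 targets Solland, not Hesova; it does not apply.
Duty = $87,286.60 × 0% = $0.00.
Total = $55,357.14 + $0.00 = $55,357.14.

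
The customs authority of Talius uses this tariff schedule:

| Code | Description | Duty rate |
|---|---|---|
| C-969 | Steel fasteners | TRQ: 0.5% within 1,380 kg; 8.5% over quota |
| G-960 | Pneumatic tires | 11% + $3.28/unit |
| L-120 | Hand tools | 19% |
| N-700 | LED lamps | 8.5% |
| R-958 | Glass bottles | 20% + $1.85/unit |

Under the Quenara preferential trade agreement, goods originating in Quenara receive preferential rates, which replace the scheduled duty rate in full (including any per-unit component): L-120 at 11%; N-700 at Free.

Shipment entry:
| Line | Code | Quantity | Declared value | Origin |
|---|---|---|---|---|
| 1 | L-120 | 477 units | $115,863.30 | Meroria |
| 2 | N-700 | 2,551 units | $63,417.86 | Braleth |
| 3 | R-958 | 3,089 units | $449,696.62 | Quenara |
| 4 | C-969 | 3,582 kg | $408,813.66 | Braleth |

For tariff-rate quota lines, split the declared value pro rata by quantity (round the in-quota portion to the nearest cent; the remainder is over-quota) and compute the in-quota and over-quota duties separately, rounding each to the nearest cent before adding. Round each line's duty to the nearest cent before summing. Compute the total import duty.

Line 1 (L-120, Meroria, 477 units, $115,863.30):
Base rate for L-120 is 19%.
L-120 has an FTA preferential rate, but origin Meroria is not Quenara; base rate stands.
Duty = $115,863.30 × 19% = $22,014.03.
Line 2 (N-700, Braleth, 2,551 units, $63,417.86):
Base rate for N-700 is 8.5%.
N-700 has an FTA preferential rate, but origin Braleth is not Quenara; base rate stands.
Duty = $63,417.86 × 8.5% = $5,390.52.
Line 3 (R-958, Quenara, 3,089 units, $449,696.62):
Base rate for R-958 is 20% + $1.85/unit.
Origin Quenara is the FTA partner but R-958 is not on the preference list; base rate stands.
Duty = $449,696.62 × 20% + 3,089 × $1.85 = $95,653.97.
Line 4 (C-969, Braleth, 3,582 kg, $408,813.66):
Code C-969 is under a tariff-rate quota (threshold 1,380 kg). In-quota: 1,380 kg at 0.5%; over-quota: 2,202 kg at 8.5%.
Pro-rata value split: in-quota = $408,813.66 × 1,380/3,582 = $157,499.40; over-quota = $408,813.66 − $157,499.40 = $251,314.26.
In-quota duty = $157,499.40 × 0.5% = $787.50. Over-quota duty = $251,314.26 × 8.5% = $21,361.71.
Line duty = $787.50 + $21,361.71 = $22,149.21.
Total = $22,014.03 + $5,390.52 + $95,653.97 + $22,149.21 = $145,207.73.

$145,207.73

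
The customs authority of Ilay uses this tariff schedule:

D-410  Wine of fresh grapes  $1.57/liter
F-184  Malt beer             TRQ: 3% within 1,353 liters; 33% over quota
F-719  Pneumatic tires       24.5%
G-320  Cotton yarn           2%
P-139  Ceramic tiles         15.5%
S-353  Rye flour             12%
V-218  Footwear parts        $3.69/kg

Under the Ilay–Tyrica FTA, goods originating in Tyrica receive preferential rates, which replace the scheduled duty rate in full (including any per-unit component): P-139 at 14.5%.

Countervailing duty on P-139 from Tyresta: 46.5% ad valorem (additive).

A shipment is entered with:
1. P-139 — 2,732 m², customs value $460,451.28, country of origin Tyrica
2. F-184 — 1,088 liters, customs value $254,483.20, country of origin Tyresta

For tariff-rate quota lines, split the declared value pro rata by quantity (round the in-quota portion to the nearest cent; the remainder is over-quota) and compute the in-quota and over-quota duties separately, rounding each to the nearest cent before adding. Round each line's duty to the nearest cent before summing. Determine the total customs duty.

$74,399.94

Line 1 (P-139, Tyrica, 2,732 m², $460,451.28):
Base rate for P-139 is 15.5%.
Origin Tyrica qualifies under the Ilay–Tyrica agreement and P-139 is covered: preferential rate 14.5% applies instead.
The additional-duty order on P-139 targets Tyresta, not Tyrica; it does not apply.
Duty = $460,451.28 × 14.5% = $66,765.44.
Line 2 (F-184, Tyresta, 1,088 liters, $254,483.20):
Code F-184 is under a tariff-rate quota (threshold 1,353 liters). Quantity 1,088 liters is within the quota, so the in-quota rate 3% applies to the full value.
Duty = $254,483.20 × 3% = $7,634.50.
Total = $66,765.44 + $7,634.50 = $74,399.94.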